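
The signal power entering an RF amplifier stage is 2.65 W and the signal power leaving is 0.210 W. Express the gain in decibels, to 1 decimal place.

-11.0 dB

Power is a power quantity, so gain = 10·log₁₀(P_out/P_in).
10·log₁₀(0.210/2.65) = 10·log₁₀(0.07925) = -11.0 dB.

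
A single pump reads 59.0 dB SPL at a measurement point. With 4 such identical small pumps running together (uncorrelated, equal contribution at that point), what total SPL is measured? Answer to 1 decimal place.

65.0 dB SPL

4 equal incoherent sources raise the level by 10·log₁₀(4) = 6.02 dB.
L_total = 59.0 + 6.02 = 65.0 dB SPL.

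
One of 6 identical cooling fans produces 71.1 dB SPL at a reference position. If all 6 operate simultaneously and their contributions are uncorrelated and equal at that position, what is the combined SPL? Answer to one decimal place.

78.9 dB SPL

6 equal incoherent sources raise the level by 10·log₁₀(6) = 7.78 dB.
L_total = 71.1 + 7.78 = 78.9 dB SPL.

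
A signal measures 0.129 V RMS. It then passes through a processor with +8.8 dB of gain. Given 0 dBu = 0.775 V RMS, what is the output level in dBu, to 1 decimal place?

Input level: 20·log₁₀(0.129/0.775) = -15.57 dBu.
Output: -15.57 + 8.8 = -6.8 dBu.

-6.8 dBu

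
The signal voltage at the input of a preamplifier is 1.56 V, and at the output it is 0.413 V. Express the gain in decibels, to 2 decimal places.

-11.54 dB

Voltage is an amplitude quantity, so gain = 20·log₁₀(V_out/V_in).
20·log₁₀(0.413/1.56) = 20·log₁₀(0.2647) = -11.54 dB.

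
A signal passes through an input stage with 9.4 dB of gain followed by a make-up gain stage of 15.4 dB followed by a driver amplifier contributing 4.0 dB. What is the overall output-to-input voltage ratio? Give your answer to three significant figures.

27.5

Net gain = 9.4 + 15.4 + 4.0 = 28.8 dB.
Voltage ratio = 10^(28.8/20) = 27.5.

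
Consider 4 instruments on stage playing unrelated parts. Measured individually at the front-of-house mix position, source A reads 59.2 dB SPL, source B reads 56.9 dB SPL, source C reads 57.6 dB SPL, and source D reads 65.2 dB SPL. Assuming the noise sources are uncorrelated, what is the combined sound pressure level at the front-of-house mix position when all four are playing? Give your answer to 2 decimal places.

Incoherent sources sum as intensities:
L_total = 10·log₁₀(10^(59.2/10) + 10^(56.9/10) + 10^(57.6/10) + 10^(65.2/10)) = 10·log₁₀(5208000) = 67.17 dB SPL.

67.17 dB SPL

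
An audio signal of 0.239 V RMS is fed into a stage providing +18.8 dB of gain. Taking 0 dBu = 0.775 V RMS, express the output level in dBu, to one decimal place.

+8.6 dBu

Input level: 20·log₁₀(0.239/0.775) = -10.22 dBu.
Output: -10.22 + 18.8 = +8.6 dBu.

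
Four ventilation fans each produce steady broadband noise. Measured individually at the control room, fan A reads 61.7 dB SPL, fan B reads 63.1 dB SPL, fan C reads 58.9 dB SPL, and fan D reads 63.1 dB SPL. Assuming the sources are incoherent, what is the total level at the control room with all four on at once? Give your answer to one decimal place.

Uncorrelated sources add in intensity (power), not in dB.
L_total = 10·log₁₀(10^(61.7/10) + 10^(63.1/10) + 10^(58.9/10) + 10^(63.1/10)) = 10·log₁₀(6339000) = 68.0 dB SPL.

68.0 dB SPL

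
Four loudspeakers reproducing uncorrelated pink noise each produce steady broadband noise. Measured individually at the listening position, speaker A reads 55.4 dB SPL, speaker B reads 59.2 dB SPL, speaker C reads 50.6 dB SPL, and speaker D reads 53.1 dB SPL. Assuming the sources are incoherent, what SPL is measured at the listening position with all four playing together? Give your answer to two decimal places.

61.75 dB SPL

Incoherent sources sum as intensities:
L_total = 10·log₁₀(10^(55.4/10) + 10^(59.2/10) + 10^(50.6/10) + 10^(53.1/10)) = 10·log₁₀(1497000) = 61.75 dB SPL.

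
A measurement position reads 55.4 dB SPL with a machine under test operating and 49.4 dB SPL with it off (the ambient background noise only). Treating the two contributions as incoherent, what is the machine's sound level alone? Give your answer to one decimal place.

54.1 dB SPL

Background correction is a power subtraction:
L_src = 10·log₁₀(10^(55.4/10) − 10^(49.4/10)) = 10·log₁₀(259600) = 54.1 dB SPL.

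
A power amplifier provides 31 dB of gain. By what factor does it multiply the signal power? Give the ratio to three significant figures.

1260

Power ratio = 10^(dB/10).
10^(31/10) = 10^(3.100) = 1260.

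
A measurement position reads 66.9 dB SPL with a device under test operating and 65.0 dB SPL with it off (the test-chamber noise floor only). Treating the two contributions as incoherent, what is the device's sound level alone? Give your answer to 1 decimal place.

Remove the background by subtracting linear intensities:
L_src = 10·log₁₀(10^(66.9/10) − 10^(65.0/10)) = 10·log₁₀(1736000) = 62.4 dB SPL.

62.4 dB SPL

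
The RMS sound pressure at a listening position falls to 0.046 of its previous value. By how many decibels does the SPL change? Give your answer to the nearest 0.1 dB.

-26.7 dB

Sound pressure is an amplitude quantity: ΔL = 20·log₁₀(p₂/p₁).
20·log₁₀(0.046) = -26.7 dB.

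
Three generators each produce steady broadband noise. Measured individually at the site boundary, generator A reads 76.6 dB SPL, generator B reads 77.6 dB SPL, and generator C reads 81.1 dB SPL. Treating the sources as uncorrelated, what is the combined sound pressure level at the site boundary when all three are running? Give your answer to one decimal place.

Uncorrelated sources add in intensity (power), not in dB.
L_total = 10·log₁₀(10^(76.6/10) + 10^(77.6/10) + 10^(81.1/10)) = 10·log₁₀(232100000) = 83.7 dB SPL.

83.7 dB SPL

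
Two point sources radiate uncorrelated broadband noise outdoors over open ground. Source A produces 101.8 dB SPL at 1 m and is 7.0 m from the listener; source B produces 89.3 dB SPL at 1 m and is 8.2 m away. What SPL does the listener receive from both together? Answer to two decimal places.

At the listener: L_A = 101.8 − 20·log₁₀(7.0) = 84.898 dB; L_B = 89.3 − 20·log₁₀(8.2) = 71.024 dB.
Combined: 10·log₁₀(10^(84.898/10)+10^(71.024/10)) = 85.07 dB SPL.

85.07 dB SPL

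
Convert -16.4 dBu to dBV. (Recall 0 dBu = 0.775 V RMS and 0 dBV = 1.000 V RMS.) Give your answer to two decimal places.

-18.61 dBV

The offset between the scales is 20·log₁₀(0.775/1.000) = −2.214 dB.
So dBV = -16.4 − 2.214 = -18.61 dBV.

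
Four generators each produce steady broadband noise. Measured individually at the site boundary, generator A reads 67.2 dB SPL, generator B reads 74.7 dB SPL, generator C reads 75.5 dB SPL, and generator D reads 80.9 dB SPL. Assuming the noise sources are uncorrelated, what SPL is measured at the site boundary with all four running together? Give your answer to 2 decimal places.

82.86 dB SPL

Add the sources as powers (linear), then convert back to dB:
L_total = 10·log₁₀(10^(67.2/10) + 10^(74.7/10) + 10^(75.5/10) + 10^(80.9/10)) = 10·log₁₀(193300000) = 82.86 dB SPL.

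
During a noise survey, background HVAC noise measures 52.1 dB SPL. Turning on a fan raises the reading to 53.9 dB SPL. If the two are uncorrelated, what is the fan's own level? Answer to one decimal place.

Subtract intensities: L_src = 10·log₁₀(10^(L_total/10) − 10^(L_bg/10)).
L_src = 10·log₁₀(10^(53.9/10) − 10^(52.1/10)) = 10·log₁₀(83290) = 49.2 dB SPL.

49.2 dB SPL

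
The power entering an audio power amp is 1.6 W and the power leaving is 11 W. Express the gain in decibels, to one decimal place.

8.4 dB

Power ratio → dB uses the 10·log₁₀ form:
10·log₁₀(11/1.6) = 10·log₁₀(6.875) = 8.4 dB.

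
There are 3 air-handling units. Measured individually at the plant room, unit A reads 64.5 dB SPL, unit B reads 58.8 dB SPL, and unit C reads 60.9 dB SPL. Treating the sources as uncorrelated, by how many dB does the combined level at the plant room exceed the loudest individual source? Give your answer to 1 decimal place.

2.3 dB

Incoherent sources sum as intensities:
L_total = 10·log₁₀(10^(64.5/10) + 10^(58.8/10) + 10^(60.9/10)) = 66.82 dB SPL.
Excess over the loudest (64.5 dB): 66.82 − 64.5 = 2.3 dB.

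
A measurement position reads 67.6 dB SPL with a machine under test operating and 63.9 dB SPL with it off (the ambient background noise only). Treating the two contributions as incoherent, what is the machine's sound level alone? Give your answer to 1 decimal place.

Background correction is a power subtraction:
L_src = 10·log₁₀(10^(67.6/10) − 10^(63.9/10)) = 10·log₁₀(3300000) = 65.2 dB SPL.

65.2 dB SPL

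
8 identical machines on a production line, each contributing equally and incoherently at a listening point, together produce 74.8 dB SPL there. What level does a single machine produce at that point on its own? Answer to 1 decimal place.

8 equal incoherent sources add 10·log₁₀(8) = 9.03 dB over one source.
L_one = 74.8 − 9.03 = 65.8 dB SPL.

65.8 dB SPL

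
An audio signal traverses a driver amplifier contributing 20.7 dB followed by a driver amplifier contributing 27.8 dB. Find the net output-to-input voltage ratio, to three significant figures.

Net gain = 20.7 + 27.8 = 48.5 dB.
Voltage ratio = 10^(48.5/20) = 266.

266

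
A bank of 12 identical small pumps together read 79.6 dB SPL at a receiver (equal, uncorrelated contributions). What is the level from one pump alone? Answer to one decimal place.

68.8 dB SPL

12 equal incoherent sources add 10·log₁₀(12) = 10.79 dB over one source.
L_one = 79.6 − 10.79 = 68.8 dB SPL.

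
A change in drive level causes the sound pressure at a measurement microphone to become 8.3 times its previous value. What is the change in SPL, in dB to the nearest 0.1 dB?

18.4 dB

Sound pressure is an amplitude quantity: ΔL = 20·log₁₀(p₂/p₁).
20·log₁₀(8.3) = 18.4 dB.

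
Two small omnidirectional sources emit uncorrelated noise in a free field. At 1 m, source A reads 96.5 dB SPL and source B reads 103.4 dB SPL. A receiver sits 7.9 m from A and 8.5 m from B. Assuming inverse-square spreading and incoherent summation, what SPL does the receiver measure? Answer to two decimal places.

At the listener: L_A = 96.5 − 20·log₁₀(7.9) = 78.547 dB; L_B = 103.4 − 20·log₁₀(8.5) = 84.812 dB.
Combined: 10·log₁₀(10^(78.547/10)+10^(84.812/10)) = 85.73 dB SPL.

85.73 dB SPL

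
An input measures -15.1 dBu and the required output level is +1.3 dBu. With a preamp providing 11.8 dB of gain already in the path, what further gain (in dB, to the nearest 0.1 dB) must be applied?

4.6 dB

The required make-up gain is the shortfall in the dB sum.
G = +1.3 − (-15.1) − 11.8 = 4.6 dB.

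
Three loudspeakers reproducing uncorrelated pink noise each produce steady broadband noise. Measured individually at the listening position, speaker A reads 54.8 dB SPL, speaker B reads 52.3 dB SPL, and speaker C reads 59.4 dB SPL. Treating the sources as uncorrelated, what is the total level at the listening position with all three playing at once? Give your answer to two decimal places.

Uncorrelated sources add in intensity (power), not in dB.
L_total = 10·log₁₀(10^(54.8/10) + 10^(52.3/10) + 10^(59.4/10)) = 10·log₁₀(1343000) = 61.28 dB SPL.

61.28 dB SPL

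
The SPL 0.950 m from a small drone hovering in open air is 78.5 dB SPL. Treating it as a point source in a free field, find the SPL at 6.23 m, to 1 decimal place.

Inverse-square spreading gives ΔL = −20·log₁₀(d₂/d₁).
ΔL = −20·log₁₀(6.23/0.950) = -16.34 dB, so L₂ = 78.5 + (-16.34) = 62.2 dB SPL.

62.2 dB SPL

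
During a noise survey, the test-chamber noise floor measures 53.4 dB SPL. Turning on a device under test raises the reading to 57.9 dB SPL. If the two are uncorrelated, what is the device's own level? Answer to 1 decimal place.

56.0 dB SPL

Subtract intensities: L_src = 10·log₁₀(10^(L_total/10) − 10^(L_bg/10)).
L_src = 10·log₁₀(10^(57.9/10) − 10^(53.4/10)) = 10·log₁₀(397800) = 56.0 dB SPL.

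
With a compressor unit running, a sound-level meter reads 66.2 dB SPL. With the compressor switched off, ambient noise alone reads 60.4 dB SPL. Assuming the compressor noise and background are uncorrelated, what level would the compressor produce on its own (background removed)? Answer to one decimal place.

Background correction is a power subtraction:
L_src = 10·log₁₀(10^(66.2/10) − 10^(60.4/10)) = 10·log₁₀(3072000) = 64.9 dB SPL.

64.9 dB SPL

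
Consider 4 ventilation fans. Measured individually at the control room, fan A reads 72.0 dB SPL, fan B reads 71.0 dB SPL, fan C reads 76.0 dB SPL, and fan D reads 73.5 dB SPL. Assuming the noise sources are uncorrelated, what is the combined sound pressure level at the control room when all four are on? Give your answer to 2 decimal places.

79.57 dB SPL

Incoherent sources sum as intensities:
L_total = 10·log₁₀(10^(72.0/10) + 10^(71.0/10) + 10^(76.0/10) + 10^(73.5/10)) = 10·log₁₀(90640000) = 79.57 dB SPL.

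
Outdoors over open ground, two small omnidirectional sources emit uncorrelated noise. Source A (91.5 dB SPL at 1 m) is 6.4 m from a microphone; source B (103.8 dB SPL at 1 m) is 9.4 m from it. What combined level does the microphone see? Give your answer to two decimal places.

84.86 dB SPL

At the listener: L_A = 91.5 − 20·log₁₀(6.4) = 75.376 dB; L_B = 103.8 − 20·log₁₀(9.4) = 84.337 dB.
Combined: 10·log₁₀(10^(75.376/10)+10^(84.337/10)) = 84.86 dB SPL.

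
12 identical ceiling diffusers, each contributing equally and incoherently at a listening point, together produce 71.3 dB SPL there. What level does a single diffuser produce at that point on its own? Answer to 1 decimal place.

60.5 dB SPL

12 equal incoherent sources add 10·log₁₀(12) = 10.79 dB over one source.
L_one = 71.3 − 10.79 = 60.5 dB SPL.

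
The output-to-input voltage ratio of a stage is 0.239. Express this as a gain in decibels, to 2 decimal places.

Voltage ratio → dB uses the 20·log₁₀ form:
20·log₁₀(0.239) = -12.43 dB.

-12.43 dB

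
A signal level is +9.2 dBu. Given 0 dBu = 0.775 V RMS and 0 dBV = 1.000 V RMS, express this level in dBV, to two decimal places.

+6.99 dBV

The offset between the scales is 20·log₁₀(0.775/1.000) = −2.214 dB.
So dBV = +9.2 − 2.214 = +6.99 dBV.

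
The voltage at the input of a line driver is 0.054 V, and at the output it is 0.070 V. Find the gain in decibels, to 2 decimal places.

Voltage ratio → dB uses the 20·log₁₀ form:
20·log₁₀(0.070/0.054) = 20·log₁₀(1.296) = 2.25 dB.

2.25 dB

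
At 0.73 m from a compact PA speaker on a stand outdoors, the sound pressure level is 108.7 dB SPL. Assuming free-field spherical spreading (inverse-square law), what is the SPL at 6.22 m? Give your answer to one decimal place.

For a point source in a free field, ΔL = −20·log₁₀(d₂/d₁).
ΔL = −20·log₁₀(6.22/0.73) = -18.61 dB, so L₂ = 108.7 + (-18.61) = 90.1 dB SPL.

90.1 dB SPL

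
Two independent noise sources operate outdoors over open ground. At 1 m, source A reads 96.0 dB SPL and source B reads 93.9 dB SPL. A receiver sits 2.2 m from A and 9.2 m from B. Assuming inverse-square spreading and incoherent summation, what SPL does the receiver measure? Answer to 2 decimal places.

89.30 dB SPL

At the listener: L_A = 96.0 − 20·log₁₀(2.2) = 89.152 dB; L_B = 93.9 − 20·log₁₀(9.2) = 74.624 dB.
Combined: 10·log₁₀(10^(89.152/10)+10^(74.624/10)) = 89.30 dB SPL.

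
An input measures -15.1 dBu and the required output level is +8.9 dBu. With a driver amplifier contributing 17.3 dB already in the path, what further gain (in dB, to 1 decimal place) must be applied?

The required make-up gain is the shortfall in the dB sum.
G = +8.9 − (-15.1) − 17.3 = 6.7 dB.

6.7 dB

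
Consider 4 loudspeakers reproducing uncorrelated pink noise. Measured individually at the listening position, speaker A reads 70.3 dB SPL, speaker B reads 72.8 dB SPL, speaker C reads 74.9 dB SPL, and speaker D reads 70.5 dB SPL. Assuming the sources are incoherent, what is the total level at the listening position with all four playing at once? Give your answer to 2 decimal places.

78.57 dB SPL

Add the sources as powers (linear), then convert back to dB:
L_total = 10·log₁₀(10^(70.3/10) + 10^(72.8/10) + 10^(74.9/10) + 10^(70.5/10)) = 10·log₁₀(71890000) = 78.57 dB SPL.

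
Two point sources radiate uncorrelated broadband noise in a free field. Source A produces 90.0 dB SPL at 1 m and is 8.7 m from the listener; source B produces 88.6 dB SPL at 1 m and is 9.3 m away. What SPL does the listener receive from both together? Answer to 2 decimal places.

At the listener: L_A = 90.0 − 20·log₁₀(8.7) = 71.210 dB; L_B = 88.6 − 20·log₁₀(9.3) = 69.230 dB.
Combined: 10·log₁₀(10^(71.210/10)+10^(69.230/10)) = 73.34 dB SPL.

73.34 dB SPL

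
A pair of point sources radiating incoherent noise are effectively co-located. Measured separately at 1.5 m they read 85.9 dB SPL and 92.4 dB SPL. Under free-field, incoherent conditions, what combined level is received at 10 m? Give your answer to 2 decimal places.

76.80 dB SPL

Combined at 1.5 m: 10·log₁₀(10^(85.9/10)+10^(92.4/10)) = 93.277 dB SPL.
Then apply −20·log₁₀(10/1.5) = -16.478 dB → 76.80 dB SPL.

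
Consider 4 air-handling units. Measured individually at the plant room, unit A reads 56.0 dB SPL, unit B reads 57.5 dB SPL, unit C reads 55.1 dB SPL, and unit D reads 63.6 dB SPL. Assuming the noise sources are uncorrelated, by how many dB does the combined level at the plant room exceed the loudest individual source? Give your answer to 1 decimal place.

Add the sources as powers (linear), then convert back to dB:
L_total = 10·log₁₀(10^(56.0/10) + 10^(57.5/10) + 10^(55.1/10) + 10^(63.6/10)) = 65.53 dB SPL.
Excess over the loudest (63.6 dB): 65.53 − 63.6 = 1.9 dB.

1.9 dB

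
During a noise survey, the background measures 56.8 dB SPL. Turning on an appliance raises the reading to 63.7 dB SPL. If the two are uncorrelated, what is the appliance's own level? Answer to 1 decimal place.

Remove the background by subtracting linear intensities:
L_src = 10·log₁₀(10^(63.7/10) − 10^(56.8/10)) = 10·log₁₀(1866000) = 62.7 dB SPL.

62.7 dB SPL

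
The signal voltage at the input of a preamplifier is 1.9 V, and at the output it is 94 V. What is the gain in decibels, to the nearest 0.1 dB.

33.9 dB

Voltage ratio → dB uses the 20·log₁₀ form:
20·log₁₀(94/1.9) = 20·log₁₀(49.47) = 33.9 dB.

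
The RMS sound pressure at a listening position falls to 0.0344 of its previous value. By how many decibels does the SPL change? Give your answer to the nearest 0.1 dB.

-29.3 dB

Sound pressure is an amplitude quantity: ΔL = 20·log₁₀(p₂/p₁).
20·log₁₀(0.0344) = -29.3 dB.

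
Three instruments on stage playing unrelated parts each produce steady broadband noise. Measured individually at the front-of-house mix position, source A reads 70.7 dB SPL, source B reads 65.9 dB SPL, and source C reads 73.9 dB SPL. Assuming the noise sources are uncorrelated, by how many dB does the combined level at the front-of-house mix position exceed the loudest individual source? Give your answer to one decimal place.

2.1 dB

Incoherent sources sum as intensities:
L_total = 10·log₁₀(10^(70.7/10) + 10^(65.9/10) + 10^(73.9/10)) = 76.04 dB SPL.
Excess over the loudest (73.9 dB): 76.04 − 73.9 = 2.1 dB.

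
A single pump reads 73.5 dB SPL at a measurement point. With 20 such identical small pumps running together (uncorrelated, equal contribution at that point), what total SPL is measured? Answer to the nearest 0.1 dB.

20 equal incoherent sources raise the level by 10·log₁₀(20) = 13.01 dB.
L_total = 73.5 + 13.01 = 86.5 dB SPL.

86.5 dB SPL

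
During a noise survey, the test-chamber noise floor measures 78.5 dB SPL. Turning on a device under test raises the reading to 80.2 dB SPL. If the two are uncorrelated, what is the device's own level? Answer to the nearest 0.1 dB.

Subtract intensities: L_src = 10·log₁₀(10^(L_total/10) − 10^(L_bg/10)).
L_src = 10·log₁₀(10^(80.2/10) − 10^(78.5/10)) = 10·log₁₀(33920000) = 75.3 dB SPL.

75.3 dB SPL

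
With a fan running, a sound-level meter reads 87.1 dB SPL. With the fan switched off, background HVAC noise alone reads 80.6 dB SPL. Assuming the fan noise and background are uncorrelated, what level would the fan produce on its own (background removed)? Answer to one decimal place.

Background correction is a power subtraction:
L_src = 10·log₁₀(10^(87.1/10) − 10^(80.6/10)) = 10·log₁₀(398000000) = 86.0 dB SPL.

86.0 dB SPL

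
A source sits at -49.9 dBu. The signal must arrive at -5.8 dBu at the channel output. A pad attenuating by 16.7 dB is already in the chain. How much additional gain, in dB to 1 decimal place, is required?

The required make-up gain is the shortfall in the dB sum.
G = -5.8 − (-49.9) + 16.7 = 60.8 dB.

60.8 dB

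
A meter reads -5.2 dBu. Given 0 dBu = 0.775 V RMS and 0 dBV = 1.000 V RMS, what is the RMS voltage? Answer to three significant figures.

0.426 V

V = 0.775 V × 10^(-5.2/20).
= 0.775 × 0.5495 = 0.426 V.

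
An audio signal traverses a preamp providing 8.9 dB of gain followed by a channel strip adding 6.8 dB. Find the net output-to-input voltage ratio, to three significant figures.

6.10

Net gain = 8.9 + 6.8 = 15.7 dB.
Voltage ratio = 10^(15.7/20) = 6.10.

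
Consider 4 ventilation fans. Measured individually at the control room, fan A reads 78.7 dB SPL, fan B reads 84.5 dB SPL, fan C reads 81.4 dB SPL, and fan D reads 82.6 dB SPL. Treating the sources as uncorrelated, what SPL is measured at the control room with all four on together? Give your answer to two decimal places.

Add the sources as powers (linear), then convert back to dB:
L_total = 10·log₁₀(10^(78.7/10) + 10^(84.5/10) + 10^(81.4/10) + 10^(82.6/10)) = 10·log₁₀(676000000) = 88.30 dB SPL.

88.30 dB SPL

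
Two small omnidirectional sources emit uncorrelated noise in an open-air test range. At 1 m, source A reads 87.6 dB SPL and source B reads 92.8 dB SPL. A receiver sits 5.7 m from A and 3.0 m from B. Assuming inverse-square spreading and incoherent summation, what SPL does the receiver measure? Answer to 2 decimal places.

At the listener: L_A = 87.6 − 20·log₁₀(5.7) = 72.483 dB; L_B = 92.8 − 20·log₁₀(3.0) = 83.258 dB.
Combined: 10·log₁₀(10^(72.483/10)+10^(83.258/10)) = 83.61 dB SPL.

83.61 dB SPL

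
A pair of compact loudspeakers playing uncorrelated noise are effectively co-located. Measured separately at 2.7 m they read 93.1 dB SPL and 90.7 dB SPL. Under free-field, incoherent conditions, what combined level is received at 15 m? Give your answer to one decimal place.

80.2 dB SPL

Combined at 2.7 m: 10·log₁₀(10^(93.1/10)+10^(90.7/10)) = 95.07 dB SPL.
Then apply −20·log₁₀(15/2.7) = -14.89 dB → 80.2 dB SPL.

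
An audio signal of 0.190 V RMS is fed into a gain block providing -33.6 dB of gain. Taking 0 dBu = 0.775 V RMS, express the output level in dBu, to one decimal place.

Input level: 20·log₁₀(0.190/0.775) = -12.21 dBu.
Output: -12.21 − 33.6 = -45.8 dBu.

-45.8 dBu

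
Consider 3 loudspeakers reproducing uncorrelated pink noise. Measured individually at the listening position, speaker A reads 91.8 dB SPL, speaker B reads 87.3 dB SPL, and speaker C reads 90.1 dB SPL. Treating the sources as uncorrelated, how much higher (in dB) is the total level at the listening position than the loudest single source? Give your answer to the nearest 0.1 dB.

Uncorrelated sources add in intensity (power), not in dB.
L_total = 10·log₁₀(10^(91.8/10) + 10^(87.3/10) + 10^(90.1/10)) = 94.88 dB SPL.
Excess over the loudest (91.8 dB): 94.88 − 91.8 = 3.1 dB.

3.1 dB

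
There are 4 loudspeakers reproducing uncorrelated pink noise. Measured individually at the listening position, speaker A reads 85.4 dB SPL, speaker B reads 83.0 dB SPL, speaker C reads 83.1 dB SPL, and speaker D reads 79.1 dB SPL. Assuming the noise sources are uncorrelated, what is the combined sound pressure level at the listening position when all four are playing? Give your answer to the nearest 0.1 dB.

89.2 dB SPL

Add the sources as powers (linear), then convert back to dB:
L_total = 10·log₁₀(10^(85.4/10) + 10^(83.0/10) + 10^(83.1/10) + 10^(79.1/10)) = 10·log₁₀(831700000) = 89.2 dB SPL.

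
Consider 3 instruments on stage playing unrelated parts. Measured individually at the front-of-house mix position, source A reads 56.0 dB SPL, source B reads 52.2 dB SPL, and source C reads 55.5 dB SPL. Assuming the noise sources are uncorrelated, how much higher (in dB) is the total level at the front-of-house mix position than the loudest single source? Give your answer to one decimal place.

3.6 dB

Incoherent sources sum as intensities:
L_total = 10·log₁₀(10^(56.0/10) + 10^(52.2/10) + 10^(55.5/10)) = 59.63 dB SPL.
Excess over the loudest (56.0 dB): 59.63 − 56.0 = 3.6 dB.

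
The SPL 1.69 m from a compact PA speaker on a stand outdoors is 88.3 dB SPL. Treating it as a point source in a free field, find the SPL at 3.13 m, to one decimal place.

Free-field point source: level drops by 20·log₁₀ of the distance ratio.
ΔL = −20·log₁₀(3.13/1.69) = -5.35 dB, so L₂ = 88.3 + (-5.35) = 82.9 dB SPL.

82.9 dB SPL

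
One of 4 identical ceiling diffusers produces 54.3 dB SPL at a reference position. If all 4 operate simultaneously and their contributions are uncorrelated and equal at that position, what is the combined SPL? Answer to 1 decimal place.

4 equal incoherent sources raise the level by 10·log₁₀(4) = 6.02 dB.
L_total = 54.3 + 6.02 = 60.3 dB SPL.

60.3 dB SPL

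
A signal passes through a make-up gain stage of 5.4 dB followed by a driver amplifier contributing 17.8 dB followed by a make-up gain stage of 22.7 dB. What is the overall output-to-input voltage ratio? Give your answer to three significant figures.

197

Net gain = 5.4 + 17.8 + 22.7 = 45.9 dB.
Voltage ratio = 10^(45.9/20) = 197.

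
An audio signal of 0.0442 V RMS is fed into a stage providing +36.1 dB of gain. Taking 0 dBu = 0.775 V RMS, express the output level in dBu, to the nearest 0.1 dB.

Input level: 20·log₁₀(0.0442/0.775) = -24.88 dBu.
Output: -24.88 + 36.1 = +11.2 dBu.

+11.2 dBu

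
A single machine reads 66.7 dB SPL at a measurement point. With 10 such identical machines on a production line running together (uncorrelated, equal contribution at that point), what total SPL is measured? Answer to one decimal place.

10 equal incoherent sources raise the level by 10·log₁₀(10) = 10.00 dB.
L_total = 66.7 + 10.00 = 76.7 dB SPL.

76.7 dB SPL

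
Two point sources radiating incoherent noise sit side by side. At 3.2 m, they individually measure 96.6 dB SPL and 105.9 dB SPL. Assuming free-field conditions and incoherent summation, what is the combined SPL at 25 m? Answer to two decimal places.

88.53 dB SPL

Combined at 3.2 m: 10·log₁₀(10^(96.6/10)+10^(105.9/10)) = 106.382 dB SPL.
Then apply −20·log₁₀(25/3.2) = -17.856 dB → 88.53 dB SPL.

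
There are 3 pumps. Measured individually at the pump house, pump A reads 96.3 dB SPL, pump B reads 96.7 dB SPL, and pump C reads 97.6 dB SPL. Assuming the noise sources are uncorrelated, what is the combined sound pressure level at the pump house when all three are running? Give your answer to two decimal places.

101.67 dB SPL

Uncorrelated sources add in intensity (power), not in dB.
L_total = 10·log₁₀(10^(96.3/10) + 10^(96.7/10) + 10^(97.6/10)) = 10·log₁₀(14698000000) = 101.67 dB SPL.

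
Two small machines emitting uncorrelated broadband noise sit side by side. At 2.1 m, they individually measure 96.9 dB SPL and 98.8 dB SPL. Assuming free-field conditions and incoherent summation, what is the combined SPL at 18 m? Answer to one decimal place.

82.3 dB SPL

Combined at 2.1 m: 10·log₁₀(10^(96.9/10)+10^(98.8/10)) = 100.96 dB SPL.
Then apply −20·log₁₀(18/2.1) = -18.66 dB → 82.3 dB SPL.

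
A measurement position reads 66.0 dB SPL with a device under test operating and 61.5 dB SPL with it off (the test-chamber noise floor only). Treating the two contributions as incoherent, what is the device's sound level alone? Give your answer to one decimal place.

Subtract intensities: L_src = 10·log₁₀(10^(L_total/10) − 10^(L_bg/10)).
L_src = 10·log₁₀(10^(66.0/10) − 10^(61.5/10)) = 10·log₁₀(2569000) = 64.1 dB SPL.

64.1 dB SPL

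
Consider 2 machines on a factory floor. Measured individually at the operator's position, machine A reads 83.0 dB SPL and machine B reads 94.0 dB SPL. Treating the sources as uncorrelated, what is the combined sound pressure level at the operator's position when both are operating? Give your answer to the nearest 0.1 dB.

Incoherent sources sum as intensities:
L_total = 10·log₁₀(10^(83.0/10) + 10^(94.0/10)) = 10·log₁₀(2711000000) = 94.3 dB SPL.

94.3 dB SPL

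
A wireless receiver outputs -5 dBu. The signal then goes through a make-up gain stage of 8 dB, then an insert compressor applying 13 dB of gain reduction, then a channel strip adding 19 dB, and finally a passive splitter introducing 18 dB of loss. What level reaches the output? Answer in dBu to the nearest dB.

-9 dBu

In dB, series stages simply add:
-5 + 8 − 13 + 19 − 18 = -9 dBu.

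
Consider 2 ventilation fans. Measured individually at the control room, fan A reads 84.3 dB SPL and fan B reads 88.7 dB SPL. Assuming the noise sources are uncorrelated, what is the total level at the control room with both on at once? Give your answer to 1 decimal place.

90.0 dB SPL

Uncorrelated sources add in intensity (power), not in dB.
L_total = 10·log₁₀(10^(84.3/10) + 10^(88.7/10)) = 10·log₁₀(1010000000) = 90.0 dB SPL.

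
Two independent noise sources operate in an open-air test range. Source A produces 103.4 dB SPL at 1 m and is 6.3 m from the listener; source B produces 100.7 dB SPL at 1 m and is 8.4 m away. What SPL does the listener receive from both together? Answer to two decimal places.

88.56 dB SPL

At the listener: L_A = 103.4 − 20·log₁₀(6.3) = 87.413 dB; L_B = 100.7 − 20·log₁₀(8.4) = 82.214 dB.
Combined: 10·log₁₀(10^(87.413/10)+10^(82.214/10)) = 88.56 dB SPL.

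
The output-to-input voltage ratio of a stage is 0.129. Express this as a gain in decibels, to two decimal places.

For a voltage ratio, dB = 20·log₁₀(V₂/V₁).
20·log₁₀(0.129) = -17.79 dB.

-17.79 dB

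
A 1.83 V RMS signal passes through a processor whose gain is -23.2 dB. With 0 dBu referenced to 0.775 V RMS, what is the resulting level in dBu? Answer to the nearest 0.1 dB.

Input level: 20·log₁₀(1.83/0.775) = 7.46 dBu.
Output: 7.46 − 23.2 = -15.7 dBu.

-15.7 dBu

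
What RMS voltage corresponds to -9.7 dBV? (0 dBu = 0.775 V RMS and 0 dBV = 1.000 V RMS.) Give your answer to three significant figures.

0.327 V

V = 1.000 V × 10^(-9.7/20).
= 1.000 × 0.3273 = 0.327 V.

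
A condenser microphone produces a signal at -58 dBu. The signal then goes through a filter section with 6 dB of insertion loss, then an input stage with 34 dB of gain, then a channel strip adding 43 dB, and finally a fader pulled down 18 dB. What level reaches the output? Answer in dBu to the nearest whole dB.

Gain stages sum in dB:
-58 − 6 + 34 + 43 − 18 = -5 dBu.

-5 dBu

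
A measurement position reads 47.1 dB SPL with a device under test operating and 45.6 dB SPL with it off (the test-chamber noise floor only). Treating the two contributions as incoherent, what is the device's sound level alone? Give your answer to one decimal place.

41.8 dB SPL

Subtract intensities: L_src = 10·log₁₀(10^(L_total/10) − 10^(L_bg/10)).
L_src = 10·log₁₀(10^(47.1/10) − 10^(45.6/10)) = 10·log₁₀(14980) = 41.8 dB SPL.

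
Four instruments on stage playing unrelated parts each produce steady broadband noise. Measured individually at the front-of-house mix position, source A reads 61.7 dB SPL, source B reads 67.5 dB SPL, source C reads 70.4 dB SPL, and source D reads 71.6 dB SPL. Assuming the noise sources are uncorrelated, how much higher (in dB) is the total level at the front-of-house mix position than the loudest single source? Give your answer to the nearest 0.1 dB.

3.5 dB

Uncorrelated sources add in intensity (power), not in dB.
L_total = 10·log₁₀(10^(61.7/10) + 10^(67.5/10) + 10^(70.4/10) + 10^(71.6/10)) = 75.12 dB SPL.
Excess over the loudest (71.6 dB): 75.12 − 71.6 = 3.5 dB.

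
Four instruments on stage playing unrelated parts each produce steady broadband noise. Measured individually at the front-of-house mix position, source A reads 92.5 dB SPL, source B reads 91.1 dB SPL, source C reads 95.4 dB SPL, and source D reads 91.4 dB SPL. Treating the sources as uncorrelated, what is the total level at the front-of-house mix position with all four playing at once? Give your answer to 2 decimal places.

98.98 dB SPL

Incoherent sources sum as intensities:
L_total = 10·log₁₀(10^(92.5/10) + 10^(91.1/10) + 10^(95.4/10) + 10^(91.4/10)) = 10·log₁₀(7914000000) = 98.98 dB SPL.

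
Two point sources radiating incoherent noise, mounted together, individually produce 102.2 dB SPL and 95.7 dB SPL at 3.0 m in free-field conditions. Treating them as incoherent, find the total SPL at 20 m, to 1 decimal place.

Combined at 3.0 m: 10·log₁₀(10^(102.2/10)+10^(95.7/10)) = 103.08 dB SPL.
Then apply −20·log₁₀(20/3.0) = -16.48 dB → 86.6 dB SPL.

86.6 dB SPL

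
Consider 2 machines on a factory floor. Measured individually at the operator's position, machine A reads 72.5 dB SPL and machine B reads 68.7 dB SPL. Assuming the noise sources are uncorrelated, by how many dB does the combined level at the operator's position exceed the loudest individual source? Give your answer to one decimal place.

1.5 dB

Add the sources as powers (linear), then convert back to dB:
L_total = 10·log₁₀(10^(72.5/10) + 10^(68.7/10)) = 74.01 dB SPL.
Excess over the loudest (72.5 dB): 74.01 − 72.5 = 1.5 dB.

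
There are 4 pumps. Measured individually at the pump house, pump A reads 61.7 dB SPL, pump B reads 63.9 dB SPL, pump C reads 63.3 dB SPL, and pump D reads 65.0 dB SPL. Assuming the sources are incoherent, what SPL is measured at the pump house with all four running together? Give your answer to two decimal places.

Incoherent sources sum as intensities:
L_total = 10·log₁₀(10^(61.7/10) + 10^(63.9/10) + 10^(63.3/10) + 10^(65.0/10)) = 10·log₁₀(9234000) = 69.65 dB SPL.

69.65 dB SPL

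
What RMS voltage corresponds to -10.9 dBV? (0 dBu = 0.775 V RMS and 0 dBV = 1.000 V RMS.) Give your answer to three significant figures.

0.285 V

V = 1.000 V × 10^(-10.9/20).
= 1.000 × 0.2851 = 0.285 V.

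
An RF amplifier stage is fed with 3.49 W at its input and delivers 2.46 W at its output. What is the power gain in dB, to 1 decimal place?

-1.5 dB

For a power ratio, dB = 10·log₁₀(P₂/P₁).
10·log₁₀(2.46/3.49) = 10·log₁₀(0.7049) = -1.5 dB.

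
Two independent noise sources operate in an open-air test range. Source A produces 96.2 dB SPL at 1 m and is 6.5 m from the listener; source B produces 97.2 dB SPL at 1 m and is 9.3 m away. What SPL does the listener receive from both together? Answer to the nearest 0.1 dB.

At the listener: L_A = 96.2 − 20·log₁₀(6.5) = 79.94 dB; L_B = 97.2 − 20·log₁₀(9.3) = 77.83 dB.
Combined: 10·log₁₀(10^(79.94/10)+10^(77.83/10)) = 82.0 dB SPL.

82.0 dB SPL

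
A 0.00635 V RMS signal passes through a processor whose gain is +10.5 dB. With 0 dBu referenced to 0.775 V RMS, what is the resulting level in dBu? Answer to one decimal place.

-31.2 dBu

Input level: 20·log₁₀(0.00635/0.775) = -41.73 dBu.
Output: -41.73 + 10.5 = -31.2 dBu.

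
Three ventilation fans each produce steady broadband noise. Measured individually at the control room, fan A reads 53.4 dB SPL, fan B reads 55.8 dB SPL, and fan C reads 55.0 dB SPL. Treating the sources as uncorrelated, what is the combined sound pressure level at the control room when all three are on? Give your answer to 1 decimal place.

Uncorrelated sources add in intensity (power), not in dB.
L_total = 10·log₁₀(10^(53.4/10) + 10^(55.8/10) + 10^(55.0/10)) = 10·log₁₀(915200) = 59.6 dB SPL.

59.6 dB SPL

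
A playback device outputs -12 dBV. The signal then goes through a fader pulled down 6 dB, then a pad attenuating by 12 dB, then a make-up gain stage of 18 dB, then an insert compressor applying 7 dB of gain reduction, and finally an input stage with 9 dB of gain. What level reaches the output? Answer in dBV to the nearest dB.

-10 dBV

Gain stages sum in dB:
-12 − 6 − 12 + 18 − 7 + 9 = -10 dBV.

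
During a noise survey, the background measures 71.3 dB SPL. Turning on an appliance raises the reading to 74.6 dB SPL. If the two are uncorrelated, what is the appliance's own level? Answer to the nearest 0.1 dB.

Subtract intensities: L_src = 10·log₁₀(10^(L_total/10) − 10^(L_bg/10)).
L_src = 10·log₁₀(10^(74.6/10) − 10^(71.3/10)) = 10·log₁₀(15350000) = 71.9 dB SPL.

71.9 dB SPL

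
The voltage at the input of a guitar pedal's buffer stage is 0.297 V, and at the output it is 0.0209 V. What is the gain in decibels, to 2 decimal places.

For a voltage ratio, dB = 20·log₁₀(V₂/V₁).
20·log₁₀(0.0209/0.297) = 20·log₁₀(0.07037) = -23.05 dB.

-23.05 dB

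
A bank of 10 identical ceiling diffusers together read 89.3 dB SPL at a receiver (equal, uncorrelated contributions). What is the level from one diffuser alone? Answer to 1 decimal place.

79.3 dB SPL

10 equal incoherent sources add 10·log₁₀(10) = 10.00 dB over one source.
L_one = 89.3 − 10.00 = 79.3 dB SPL.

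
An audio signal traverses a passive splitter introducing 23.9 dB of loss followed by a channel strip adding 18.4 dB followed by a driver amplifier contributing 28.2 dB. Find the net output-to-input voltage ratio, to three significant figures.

Net gain = (−23.9) + 18.4 + 28.2 = 22.7 dB.
Voltage ratio = 10^(22.7/20) = 13.6.

13.6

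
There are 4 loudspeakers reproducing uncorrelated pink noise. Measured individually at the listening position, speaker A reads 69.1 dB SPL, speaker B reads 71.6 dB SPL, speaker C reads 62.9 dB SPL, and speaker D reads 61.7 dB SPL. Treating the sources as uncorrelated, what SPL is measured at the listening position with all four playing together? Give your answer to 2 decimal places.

74.15 dB SPL

Add the sources as powers (linear), then convert back to dB:
L_total = 10·log₁₀(10^(69.1/10) + 10^(71.6/10) + 10^(62.9/10) + 10^(61.7/10)) = 10·log₁₀(26010000) = 74.15 dB SPL.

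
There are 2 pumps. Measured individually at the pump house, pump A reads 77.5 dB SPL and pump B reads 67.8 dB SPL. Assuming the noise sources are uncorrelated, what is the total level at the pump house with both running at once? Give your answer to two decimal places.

Uncorrelated sources add in intensity (power), not in dB.
L_total = 10·log₁₀(10^(77.5/10) + 10^(67.8/10)) = 10·log₁₀(62260000) = 77.94 dB SPL.

77.94 dB SPL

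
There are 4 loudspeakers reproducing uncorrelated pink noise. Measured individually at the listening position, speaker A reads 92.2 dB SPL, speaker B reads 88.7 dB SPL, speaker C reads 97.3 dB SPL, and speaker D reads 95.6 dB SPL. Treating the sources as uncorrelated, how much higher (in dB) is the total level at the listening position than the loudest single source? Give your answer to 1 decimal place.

Incoherent sources sum as intensities:
L_total = 10·log₁₀(10^(92.2/10) + 10^(88.7/10) + 10^(97.3/10) + 10^(95.6/10)) = 100.57 dB SPL.
Excess over the loudest (97.3 dB): 100.57 − 97.3 = 3.3 dB.

3.3 dB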